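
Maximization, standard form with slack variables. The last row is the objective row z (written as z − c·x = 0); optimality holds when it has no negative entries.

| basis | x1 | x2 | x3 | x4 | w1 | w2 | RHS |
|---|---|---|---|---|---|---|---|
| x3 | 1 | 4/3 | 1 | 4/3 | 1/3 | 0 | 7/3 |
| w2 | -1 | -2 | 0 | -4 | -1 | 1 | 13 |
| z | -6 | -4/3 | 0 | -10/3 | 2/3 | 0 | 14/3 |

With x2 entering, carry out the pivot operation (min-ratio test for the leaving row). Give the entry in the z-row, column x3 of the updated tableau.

1

Ratio test on column x2 — row 1: (7/3)/(4/3) = 7/4; row 2: entry -2 ≤ 0. Minimum is 7/4 at row 1 (x3 leaves); pivot element 4/3.
Divide row 1 by 4/3; eliminate column x2 from the other rows.
z-row update in column x3: 0 − (-4/3)·(3/4) = 1.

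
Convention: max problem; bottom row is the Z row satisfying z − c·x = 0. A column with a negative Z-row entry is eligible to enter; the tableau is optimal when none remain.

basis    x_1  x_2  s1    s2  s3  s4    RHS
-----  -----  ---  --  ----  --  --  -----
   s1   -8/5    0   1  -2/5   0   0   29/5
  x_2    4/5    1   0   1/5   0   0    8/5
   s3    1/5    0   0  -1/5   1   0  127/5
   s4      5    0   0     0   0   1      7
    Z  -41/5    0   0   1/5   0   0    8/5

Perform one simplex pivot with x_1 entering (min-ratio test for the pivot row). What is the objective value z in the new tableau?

Ratio test on column x_1 — row 1: entry -8/5 ≤ 0; row 2: (8/5)/(4/5) = 2; row 3: (127/5)/(1/5) = 127; row 4: 7/5 = 7/5. Minimum is 7/5 at row 4 (s4 leaves); pivot element 5.
Pivot on row 4; the Z-row RHS becomes 8/5 − (-41/5)·(7/5) = 327/25.

327/25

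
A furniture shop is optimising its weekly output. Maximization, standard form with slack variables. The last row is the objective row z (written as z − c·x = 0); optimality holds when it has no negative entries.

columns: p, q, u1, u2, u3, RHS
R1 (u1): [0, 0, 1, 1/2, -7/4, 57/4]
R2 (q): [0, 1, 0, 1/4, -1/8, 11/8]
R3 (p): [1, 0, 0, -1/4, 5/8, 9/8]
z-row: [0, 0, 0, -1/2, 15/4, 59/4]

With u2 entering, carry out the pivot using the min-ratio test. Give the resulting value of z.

Ratio test on column u2 — row 1: (57/4)/(1/2) = 57/2; row 2: (11/8)/(1/4) = 11/2; row 3: entry -1/4 ≤ 0. Minimum is 11/2 at row 2 (q leaves); pivot element 1/4.
Pivot on row 2; the z-row RHS becomes 59/4 − (-1/2)·(11/2) = 35/2.

35/2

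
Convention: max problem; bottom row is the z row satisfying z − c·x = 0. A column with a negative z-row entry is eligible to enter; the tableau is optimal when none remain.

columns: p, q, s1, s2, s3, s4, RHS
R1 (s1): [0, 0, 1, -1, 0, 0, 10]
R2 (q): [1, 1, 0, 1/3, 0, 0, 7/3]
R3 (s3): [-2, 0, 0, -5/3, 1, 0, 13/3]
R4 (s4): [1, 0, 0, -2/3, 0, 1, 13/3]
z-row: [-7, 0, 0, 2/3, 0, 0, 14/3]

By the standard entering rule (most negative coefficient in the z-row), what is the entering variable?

p

Negative z-row entries: p: -7.
The most negative is -7 in column p, so p enters.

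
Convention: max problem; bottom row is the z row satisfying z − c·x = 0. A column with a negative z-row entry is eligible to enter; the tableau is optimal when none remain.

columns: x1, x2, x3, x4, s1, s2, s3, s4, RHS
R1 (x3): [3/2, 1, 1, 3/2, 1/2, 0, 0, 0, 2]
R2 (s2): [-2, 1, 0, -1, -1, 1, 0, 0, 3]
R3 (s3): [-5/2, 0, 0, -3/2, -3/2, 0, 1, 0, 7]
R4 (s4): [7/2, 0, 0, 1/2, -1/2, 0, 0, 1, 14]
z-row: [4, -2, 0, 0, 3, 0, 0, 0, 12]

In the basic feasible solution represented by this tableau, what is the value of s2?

s2 is basic (row 2); its value is the RHS of that row, 3.

3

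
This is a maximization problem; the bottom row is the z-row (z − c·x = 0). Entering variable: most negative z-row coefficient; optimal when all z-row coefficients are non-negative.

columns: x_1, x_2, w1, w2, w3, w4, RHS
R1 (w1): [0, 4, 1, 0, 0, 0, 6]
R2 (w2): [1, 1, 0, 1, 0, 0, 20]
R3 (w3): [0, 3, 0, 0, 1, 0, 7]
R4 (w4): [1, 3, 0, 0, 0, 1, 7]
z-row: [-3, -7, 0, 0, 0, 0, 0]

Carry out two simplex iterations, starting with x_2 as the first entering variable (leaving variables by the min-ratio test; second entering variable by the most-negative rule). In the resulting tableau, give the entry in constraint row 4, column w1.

-3/4

Ratio test on column x_2 — row 1: 6/4 = 3/2; row 2: 20/1 = 20; row 3: 7/3 = 7/3; row 4: 7/3 = 7/3. Minimum is 3/2 at row 1 (w1 leaves); pivot element 4.
Divide row 1 by 4; eliminate column x_2 from the other rows.
Second iteration: most negative z-row entry is -3 in column x_1, so x_1 enters.
Ratio test on column x_1 — row 1: entry 0 ≤ 0; row 2: (37/2)/1 = 37/2; row 3: entry 0 ≤ 0; row 4: (5/2)/1 = 5/2. Minimum is 5/2 at row 4 (w4 leaves); pivot element 1.
Divide row 4 by 1; eliminate column x_1 from the other rows.
After both pivots, the entry at constraint row 4, column w1 is -3/4.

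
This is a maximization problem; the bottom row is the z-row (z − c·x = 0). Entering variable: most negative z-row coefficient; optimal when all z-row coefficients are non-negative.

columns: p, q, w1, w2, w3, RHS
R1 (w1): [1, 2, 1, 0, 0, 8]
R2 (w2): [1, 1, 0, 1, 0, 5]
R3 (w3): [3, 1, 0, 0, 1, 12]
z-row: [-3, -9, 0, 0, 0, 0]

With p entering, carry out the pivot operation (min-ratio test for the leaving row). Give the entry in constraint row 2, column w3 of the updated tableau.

Ratio test on column p — row 1: 8/1 = 8; row 2: 5/1 = 5; row 3: 12/3 = 4. Minimum is 4 at row 3 (w3 leaves); pivot element 3.
Divide row 3 by 3; eliminate column p from the other rows.
Row 2 update in column w3: 0 − 1·(1/3) = -1/3.

-1/3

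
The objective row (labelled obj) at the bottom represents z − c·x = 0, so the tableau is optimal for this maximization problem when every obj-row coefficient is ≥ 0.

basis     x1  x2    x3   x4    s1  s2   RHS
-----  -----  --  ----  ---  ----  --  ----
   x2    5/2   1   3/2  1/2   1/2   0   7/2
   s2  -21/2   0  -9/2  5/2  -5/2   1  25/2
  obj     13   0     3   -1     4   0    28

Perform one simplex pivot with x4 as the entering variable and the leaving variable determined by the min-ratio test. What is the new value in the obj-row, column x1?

44/5

Ratio test on column x4 — row 1: (7/2)/(1/2) = 7; row 2: (25/2)/(5/2) = 5. Minimum is 5 at row 2 (s2 leaves); pivot element 5/2.
Divide row 2 by 5/2; eliminate column x4 from the other rows.
obj-row update in column x1: 13 − (-1)·(-21/5) = 44/5.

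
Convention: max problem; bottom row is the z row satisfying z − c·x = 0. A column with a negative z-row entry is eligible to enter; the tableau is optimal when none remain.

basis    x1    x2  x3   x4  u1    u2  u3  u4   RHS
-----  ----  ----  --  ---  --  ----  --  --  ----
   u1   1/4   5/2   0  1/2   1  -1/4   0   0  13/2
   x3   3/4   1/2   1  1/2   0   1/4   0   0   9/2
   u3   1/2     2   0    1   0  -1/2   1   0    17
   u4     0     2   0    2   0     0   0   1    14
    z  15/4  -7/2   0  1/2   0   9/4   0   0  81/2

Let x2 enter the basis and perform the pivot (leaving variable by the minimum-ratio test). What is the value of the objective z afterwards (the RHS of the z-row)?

248/5

Ratio test on column x2 — row 1: (13/2)/(5/2) = 13/5; row 2: (9/2)/(1/2) = 9; row 3: 17/2 = 17/2; row 4: 14/2 = 7. Minimum is 13/5 at row 1 (u1 leaves); pivot element 5/2.
Pivot on row 1; the z-row RHS becomes 81/2 − (-7/2)·(13/5) = 248/5.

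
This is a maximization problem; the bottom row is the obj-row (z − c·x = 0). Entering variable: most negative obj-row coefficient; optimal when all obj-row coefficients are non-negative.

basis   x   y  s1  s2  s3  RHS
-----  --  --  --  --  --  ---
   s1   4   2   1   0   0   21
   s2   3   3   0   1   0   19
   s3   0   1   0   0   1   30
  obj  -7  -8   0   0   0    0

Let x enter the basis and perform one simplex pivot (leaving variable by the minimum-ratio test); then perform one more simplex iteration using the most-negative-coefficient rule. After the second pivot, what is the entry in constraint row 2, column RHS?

13/6

Ratio test on column x — row 1: 21/4 = 21/4; row 2: 19/3 = 19/3; row 3: entry 0 ≤ 0. Minimum is 21/4 at row 1 (s1 leaves); pivot element 4.
Divide row 1 by 4; eliminate column x from the other rows.
Second iteration: most negative obj-row entry is -9/2 in column y, so y enters.
Ratio test on column y — row 1: (21/4)/(1/2) = 21/2; row 2: (13/4)/(3/2) = 13/6; row 3: 30/1 = 30. Minimum is 13/6 at row 2 (s2 leaves); pivot element 3/2.
Divide row 2 by 3/2; eliminate column y from the other rows.
After both pivots, the entry at constraint row 2, column RHS is 13/6.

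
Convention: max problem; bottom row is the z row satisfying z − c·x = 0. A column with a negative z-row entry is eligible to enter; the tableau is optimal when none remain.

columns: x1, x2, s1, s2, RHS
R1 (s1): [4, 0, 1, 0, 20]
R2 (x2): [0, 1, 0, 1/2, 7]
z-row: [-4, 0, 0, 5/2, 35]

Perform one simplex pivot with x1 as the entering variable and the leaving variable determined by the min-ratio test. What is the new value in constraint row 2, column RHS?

Ratio test on column x1 — row 1: 20/4 = 5; row 2: entry 0 ≤ 0. Minimum is 5 at row 1 (s1 leaves); pivot element 4.
Divide row 1 by 4; eliminate column x1 from the other rows.
Row 2 update in column RHS: 7 − 0·5 = 7.

7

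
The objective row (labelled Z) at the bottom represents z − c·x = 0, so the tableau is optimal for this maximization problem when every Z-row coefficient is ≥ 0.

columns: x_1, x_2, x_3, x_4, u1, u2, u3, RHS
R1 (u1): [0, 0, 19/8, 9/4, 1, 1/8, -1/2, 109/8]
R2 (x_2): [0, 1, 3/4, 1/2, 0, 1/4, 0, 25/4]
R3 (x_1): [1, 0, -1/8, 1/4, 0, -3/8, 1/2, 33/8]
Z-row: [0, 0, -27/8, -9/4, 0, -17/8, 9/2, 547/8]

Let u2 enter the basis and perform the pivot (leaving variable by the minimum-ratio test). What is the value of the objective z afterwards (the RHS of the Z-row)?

243/2

Ratio test on column u2 — row 1: (109/8)/(1/8) = 109; row 2: (25/4)/(1/4) = 25; row 3: entry -3/8 ≤ 0. Minimum is 25 at row 2 (x_2 leaves); pivot element 1/4.
Pivot on row 2; the Z-row RHS becomes 547/8 − (-17/8)·25 = 243/2.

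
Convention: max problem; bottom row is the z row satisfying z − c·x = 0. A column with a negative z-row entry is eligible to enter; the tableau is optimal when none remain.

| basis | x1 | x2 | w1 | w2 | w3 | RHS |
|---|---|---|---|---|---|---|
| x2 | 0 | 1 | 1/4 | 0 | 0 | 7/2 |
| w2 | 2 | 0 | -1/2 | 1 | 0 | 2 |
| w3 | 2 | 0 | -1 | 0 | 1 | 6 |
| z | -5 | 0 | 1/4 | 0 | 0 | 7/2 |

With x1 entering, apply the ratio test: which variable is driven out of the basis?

Column x1 entries and ratios — x2: 0 ≤ 0, skip; w2: 2/2 = 1; w3: 6/2 = 3.
Smallest ratio is 1 in the row of w2, so w2 leaves.

w2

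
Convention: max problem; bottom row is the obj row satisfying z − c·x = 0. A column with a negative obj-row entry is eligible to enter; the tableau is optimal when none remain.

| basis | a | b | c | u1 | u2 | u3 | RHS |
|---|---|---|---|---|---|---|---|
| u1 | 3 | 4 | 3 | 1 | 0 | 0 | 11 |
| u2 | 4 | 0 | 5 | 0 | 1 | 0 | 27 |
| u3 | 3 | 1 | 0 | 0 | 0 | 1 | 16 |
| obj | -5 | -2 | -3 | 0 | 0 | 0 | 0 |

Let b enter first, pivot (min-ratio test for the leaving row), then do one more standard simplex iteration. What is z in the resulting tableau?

Ratio test on column b — row 1: 11/4 = 11/4; row 2: entry 0 ≤ 0; row 3: 16/1 = 16. Minimum is 11/4 at row 1 (u1 leaves); pivot element 4.
Pivot on row 1; the obj-row RHS becomes 0 − (-2)·(11/4) = 11/2.
Next entering variable (most negative obj-row entry -7/2): a.
Ratio test on column a — row 1: (11/4)/(3/4) = 11/3; row 2: 27/4 = 27/4; row 3: (53/4)/(9/4) = 53/9. Minimum is 11/3 at row 1 (b leaves); pivot element 3/4.
After the second pivot the obj-row RHS is 11/2 − (-7/2)·(11/3) = 55/3.

55/3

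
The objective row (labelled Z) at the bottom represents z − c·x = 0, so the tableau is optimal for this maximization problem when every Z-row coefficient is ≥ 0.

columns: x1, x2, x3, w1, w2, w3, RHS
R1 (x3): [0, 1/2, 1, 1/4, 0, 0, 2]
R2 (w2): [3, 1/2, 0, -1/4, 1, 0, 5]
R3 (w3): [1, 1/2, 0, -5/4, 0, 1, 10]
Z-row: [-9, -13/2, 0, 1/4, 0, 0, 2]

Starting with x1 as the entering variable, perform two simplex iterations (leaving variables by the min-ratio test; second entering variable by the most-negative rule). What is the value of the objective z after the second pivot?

37

Ratio test on column x1 — row 1: entry 0 ≤ 0; row 2: 5/3 = 5/3; row 3: 10/1 = 10. Minimum is 5/3 at row 2 (w2 leaves); pivot element 3.
Pivot on row 2; the Z-row RHS becomes 2 − (-9)·(5/3) = 17.
Next entering variable (most negative Z-row entry -5): x2.
Ratio test on column x2 — row 1: 2/(1/2) = 4; row 2: (5/3)/(1/6) = 10; row 3: (25/3)/(1/3) = 25. Minimum is 4 at row 1 (x3 leaves); pivot element 1/2.
After the second pivot the Z-row RHS is 17 − (-5)·4 = 37.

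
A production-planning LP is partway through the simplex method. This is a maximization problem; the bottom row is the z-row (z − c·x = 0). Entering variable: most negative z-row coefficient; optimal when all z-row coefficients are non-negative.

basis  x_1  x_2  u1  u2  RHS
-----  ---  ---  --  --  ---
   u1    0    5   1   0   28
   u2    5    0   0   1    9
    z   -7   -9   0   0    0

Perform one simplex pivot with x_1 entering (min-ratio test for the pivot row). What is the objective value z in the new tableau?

63/5

Ratio test on column x_1 — row 1: entry 0 ≤ 0; row 2: 9/5 = 9/5. Minimum is 9/5 at row 2 (u2 leaves); pivot element 5.
Pivot on row 2; the z-row RHS becomes 0 − (-7)·(9/5) = 63/5.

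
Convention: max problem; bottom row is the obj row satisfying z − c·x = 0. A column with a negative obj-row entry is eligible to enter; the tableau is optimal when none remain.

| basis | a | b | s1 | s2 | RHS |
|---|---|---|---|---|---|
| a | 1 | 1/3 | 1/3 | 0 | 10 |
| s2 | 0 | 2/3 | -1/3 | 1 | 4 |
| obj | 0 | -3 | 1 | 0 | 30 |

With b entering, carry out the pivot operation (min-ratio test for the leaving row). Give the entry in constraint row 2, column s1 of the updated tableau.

-1/2

Ratio test on column b — row 1: 10/(1/3) = 30; row 2: 4/(2/3) = 6. Minimum is 6 at row 2 (s2 leaves); pivot element 2/3.
Divide row 2 by 2/3; eliminate column b from the other rows.
In the new row 2, the s1 entry is the old entry divided by the pivot: (-1/3)/(2/3) = -1/2.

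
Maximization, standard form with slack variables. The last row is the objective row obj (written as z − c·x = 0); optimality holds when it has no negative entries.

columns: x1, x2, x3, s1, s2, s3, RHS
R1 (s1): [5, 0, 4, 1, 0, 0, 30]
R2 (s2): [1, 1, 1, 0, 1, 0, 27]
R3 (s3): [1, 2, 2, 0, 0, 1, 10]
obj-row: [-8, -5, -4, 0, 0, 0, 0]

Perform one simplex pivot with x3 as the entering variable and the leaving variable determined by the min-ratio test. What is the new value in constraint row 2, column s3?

-1/2

Ratio test on column x3 — row 1: 30/4 = 15/2; row 2: 27/1 = 27; row 3: 10/2 = 5. Minimum is 5 at row 3 (s3 leaves); pivot element 2.
Divide row 3 by 2; eliminate column x3 from the other rows.
Row 2 update in column s3: 0 − 1·(1/2) = -1/2.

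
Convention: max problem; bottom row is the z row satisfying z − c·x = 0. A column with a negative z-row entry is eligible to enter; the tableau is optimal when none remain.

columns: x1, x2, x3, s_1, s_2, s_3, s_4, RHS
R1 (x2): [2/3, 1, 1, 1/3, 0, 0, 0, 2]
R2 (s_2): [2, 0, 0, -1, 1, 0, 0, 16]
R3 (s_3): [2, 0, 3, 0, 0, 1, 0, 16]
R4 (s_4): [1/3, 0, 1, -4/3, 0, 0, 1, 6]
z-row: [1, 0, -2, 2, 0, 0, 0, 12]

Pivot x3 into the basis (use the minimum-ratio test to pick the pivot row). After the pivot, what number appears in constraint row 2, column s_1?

-1

Ratio test on column x3 — row 1: 2/1 = 2; row 2: entry 0 ≤ 0; row 3: 16/3 = 16/3; row 4: 6/1 = 6. Minimum is 2 at row 1 (x2 leaves); pivot element 1.
Divide row 1 by 1; eliminate column x3 from the other rows.
Row 2 update in column s_1: -1 − 0·(1/3) = -1.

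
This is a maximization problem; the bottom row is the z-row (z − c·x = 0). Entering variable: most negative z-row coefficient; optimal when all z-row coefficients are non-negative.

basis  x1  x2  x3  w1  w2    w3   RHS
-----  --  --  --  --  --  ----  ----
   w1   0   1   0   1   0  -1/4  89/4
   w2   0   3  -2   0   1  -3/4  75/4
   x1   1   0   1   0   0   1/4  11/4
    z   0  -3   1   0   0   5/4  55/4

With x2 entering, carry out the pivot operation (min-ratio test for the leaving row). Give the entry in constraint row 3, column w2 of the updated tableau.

Ratio test on column x2 — row 1: (89/4)/1 = 89/4; row 2: (75/4)/3 = 25/4; row 3: entry 0 ≤ 0. Minimum is 25/4 at row 2 (w2 leaves); pivot element 3.
Divide row 2 by 3; eliminate column x2 from the other rows.
Row 3 update in column w2: 0 − 0·(1/3) = 0.

0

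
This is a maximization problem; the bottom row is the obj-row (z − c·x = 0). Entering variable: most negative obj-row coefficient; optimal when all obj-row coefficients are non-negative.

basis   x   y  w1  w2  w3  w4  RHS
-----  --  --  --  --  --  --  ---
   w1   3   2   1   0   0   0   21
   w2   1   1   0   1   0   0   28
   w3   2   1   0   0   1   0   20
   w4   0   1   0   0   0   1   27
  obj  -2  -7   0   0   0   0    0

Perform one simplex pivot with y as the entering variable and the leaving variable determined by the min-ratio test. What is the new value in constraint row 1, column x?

3/2

Ratio test on column y — row 1: 21/2 = 21/2; row 2: 28/1 = 28; row 3: 20/1 = 20; row 4: 27/1 = 27. Minimum is 21/2 at row 1 (w1 leaves); pivot element 2.
Divide row 1 by 2; eliminate column y from the other rows.
In the new row 1, the x entry is the old entry divided by the pivot: 3/2 = 3/2.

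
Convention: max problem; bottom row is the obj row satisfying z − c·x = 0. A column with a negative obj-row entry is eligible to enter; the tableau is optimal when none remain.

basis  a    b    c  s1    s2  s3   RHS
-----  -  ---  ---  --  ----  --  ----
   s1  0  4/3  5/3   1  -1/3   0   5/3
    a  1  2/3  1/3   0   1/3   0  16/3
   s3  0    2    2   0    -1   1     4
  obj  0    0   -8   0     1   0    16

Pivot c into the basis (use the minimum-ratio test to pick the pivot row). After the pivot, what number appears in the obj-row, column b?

Ratio test on column c — row 1: (5/3)/(5/3) = 1; row 2: (16/3)/(1/3) = 16; row 3: 4/2 = 2. Minimum is 1 at row 1 (s1 leaves); pivot element 5/3.
Divide row 1 by 5/3; eliminate column c from the other rows.
obj-row update in column b: 0 − (-8)·(4/5) = 32/5.

32/5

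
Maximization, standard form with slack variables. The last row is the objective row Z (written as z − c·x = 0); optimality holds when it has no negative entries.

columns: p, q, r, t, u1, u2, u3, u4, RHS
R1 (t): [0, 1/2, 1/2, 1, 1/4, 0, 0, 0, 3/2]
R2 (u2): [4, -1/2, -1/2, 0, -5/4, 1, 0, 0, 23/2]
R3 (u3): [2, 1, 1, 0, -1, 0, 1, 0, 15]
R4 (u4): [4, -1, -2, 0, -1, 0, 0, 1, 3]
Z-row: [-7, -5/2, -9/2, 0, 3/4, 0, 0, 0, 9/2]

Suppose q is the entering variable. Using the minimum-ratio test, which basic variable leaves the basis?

t

Column q entries and ratios — t: (3/2)/(1/2) = 3; u2: -1/2 ≤ 0, skip; u3: 15/1 = 15; u4: -1 ≤ 0, skip.
Smallest ratio is 3 in the row of t, so t leaves.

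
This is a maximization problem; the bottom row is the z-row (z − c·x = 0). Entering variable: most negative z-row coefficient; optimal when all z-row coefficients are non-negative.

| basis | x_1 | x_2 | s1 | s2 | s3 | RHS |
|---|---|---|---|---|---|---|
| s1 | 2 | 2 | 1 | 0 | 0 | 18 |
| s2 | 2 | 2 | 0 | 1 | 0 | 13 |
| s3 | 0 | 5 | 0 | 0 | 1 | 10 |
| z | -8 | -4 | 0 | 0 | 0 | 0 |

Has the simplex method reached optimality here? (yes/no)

no

The z-row has a negative entry -8 in column x_1, so it is not optimal.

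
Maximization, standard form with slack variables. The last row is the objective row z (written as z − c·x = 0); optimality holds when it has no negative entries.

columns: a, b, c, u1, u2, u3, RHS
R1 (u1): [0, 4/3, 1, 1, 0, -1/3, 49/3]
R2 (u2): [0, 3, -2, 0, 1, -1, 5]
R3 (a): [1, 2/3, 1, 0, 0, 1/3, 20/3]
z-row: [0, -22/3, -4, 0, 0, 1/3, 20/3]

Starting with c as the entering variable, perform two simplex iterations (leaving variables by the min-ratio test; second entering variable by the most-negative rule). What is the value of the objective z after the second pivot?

690/13

Ratio test on column c — row 1: (49/3)/1 = 49/3; row 2: entry -2 ≤ 0; row 3: (20/3)/1 = 20/3. Minimum is 20/3 at row 3 (a leaves); pivot element 1.
Pivot on row 3; the z-row RHS becomes 20/3 − (-4)·(20/3) = 100/3.
Next entering variable (most negative z-row entry -14/3): b.
Ratio test on column b — row 1: (29/3)/(2/3) = 29/2; row 2: (55/3)/(13/3) = 55/13; row 3: (20/3)/(2/3) = 10. Minimum is 55/13 at row 2 (u2 leaves); pivot element 13/3.
After the second pivot the z-row RHS is 100/3 − (-14/3)·(55/13) = 690/13.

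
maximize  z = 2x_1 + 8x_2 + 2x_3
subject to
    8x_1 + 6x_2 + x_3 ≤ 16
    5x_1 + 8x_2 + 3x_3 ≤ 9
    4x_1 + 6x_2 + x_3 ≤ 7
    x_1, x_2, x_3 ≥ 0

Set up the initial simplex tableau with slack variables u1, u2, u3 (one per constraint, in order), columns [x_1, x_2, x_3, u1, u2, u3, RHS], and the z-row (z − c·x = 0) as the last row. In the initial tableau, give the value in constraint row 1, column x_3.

1

Constraint 1 has coefficient 1 on x_3.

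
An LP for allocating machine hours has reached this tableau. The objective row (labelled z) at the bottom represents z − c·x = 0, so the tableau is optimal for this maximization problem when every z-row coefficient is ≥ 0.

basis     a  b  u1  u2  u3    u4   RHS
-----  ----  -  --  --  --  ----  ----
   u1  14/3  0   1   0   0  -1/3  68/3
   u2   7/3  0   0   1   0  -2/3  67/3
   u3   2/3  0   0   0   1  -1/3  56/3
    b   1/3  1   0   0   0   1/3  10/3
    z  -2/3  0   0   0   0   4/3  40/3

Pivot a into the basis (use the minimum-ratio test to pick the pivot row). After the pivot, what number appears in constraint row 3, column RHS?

108/7

Ratio test on column a — row 1: (68/3)/(14/3) = 34/7; row 2: (67/3)/(7/3) = 67/7; row 3: (56/3)/(2/3) = 28; row 4: (10/3)/(1/3) = 10. Minimum is 34/7 at row 1 (u1 leaves); pivot element 14/3.
Divide row 1 by 14/3; eliminate column a from the other rows.
Row 3 update in column RHS: 56/3 − (2/3)·(34/7) = 108/7.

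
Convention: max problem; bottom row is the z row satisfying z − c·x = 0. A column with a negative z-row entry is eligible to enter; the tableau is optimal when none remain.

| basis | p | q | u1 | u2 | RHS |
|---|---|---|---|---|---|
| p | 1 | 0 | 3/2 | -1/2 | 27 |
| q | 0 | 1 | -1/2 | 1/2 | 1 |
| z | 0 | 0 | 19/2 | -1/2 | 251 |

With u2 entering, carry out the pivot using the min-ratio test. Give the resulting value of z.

Ratio test on column u2 — row 1: entry -1/2 ≤ 0; row 2: 1/(1/2) = 2. Minimum is 2 at row 2 (q leaves); pivot element 1/2.
Pivot on row 2; the z-row RHS becomes 251 − (-1/2)·2 = 252.

252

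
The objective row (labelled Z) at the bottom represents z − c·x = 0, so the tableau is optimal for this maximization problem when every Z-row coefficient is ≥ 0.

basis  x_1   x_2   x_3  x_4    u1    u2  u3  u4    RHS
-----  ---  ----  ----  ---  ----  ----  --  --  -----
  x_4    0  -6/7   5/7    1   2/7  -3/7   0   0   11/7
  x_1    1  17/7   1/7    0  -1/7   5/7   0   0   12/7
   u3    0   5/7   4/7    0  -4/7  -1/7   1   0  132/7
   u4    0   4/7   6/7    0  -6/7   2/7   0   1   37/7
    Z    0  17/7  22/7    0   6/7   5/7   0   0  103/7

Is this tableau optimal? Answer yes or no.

Every Z-row coefficient is ≥ 0, so the tableau is optimal.

yes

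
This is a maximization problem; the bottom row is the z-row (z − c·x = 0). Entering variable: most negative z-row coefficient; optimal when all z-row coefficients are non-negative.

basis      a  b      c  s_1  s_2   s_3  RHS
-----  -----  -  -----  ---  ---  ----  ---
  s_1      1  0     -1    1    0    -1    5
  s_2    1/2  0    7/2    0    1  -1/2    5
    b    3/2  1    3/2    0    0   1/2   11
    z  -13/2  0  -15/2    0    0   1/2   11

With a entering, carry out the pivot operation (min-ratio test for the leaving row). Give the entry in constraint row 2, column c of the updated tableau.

4

Ratio test on column a — row 1: 5/1 = 5; row 2: 5/(1/2) = 10; row 3: 11/(3/2) = 22/3. Minimum is 5 at row 1 (s_1 leaves); pivot element 1.
Divide row 1 by 1; eliminate column a from the other rows.
Row 2 update in column c: 7/2 − (1/2)·(-1) = 4.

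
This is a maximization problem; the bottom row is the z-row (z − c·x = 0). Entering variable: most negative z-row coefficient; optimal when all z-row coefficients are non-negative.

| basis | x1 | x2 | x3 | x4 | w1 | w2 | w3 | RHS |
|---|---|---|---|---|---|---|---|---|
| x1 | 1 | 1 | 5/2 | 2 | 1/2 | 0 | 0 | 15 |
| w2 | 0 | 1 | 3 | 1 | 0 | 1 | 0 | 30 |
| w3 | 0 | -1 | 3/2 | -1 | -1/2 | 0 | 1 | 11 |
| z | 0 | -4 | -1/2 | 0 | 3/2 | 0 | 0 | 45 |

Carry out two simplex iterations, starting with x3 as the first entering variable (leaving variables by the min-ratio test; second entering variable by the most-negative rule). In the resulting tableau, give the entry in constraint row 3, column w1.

0

Ratio test on column x3 — row 1: 15/(5/2) = 6; row 2: 30/3 = 10; row 3: 11/(3/2) = 22/3. Minimum is 6 at row 1 (x1 leaves); pivot element 5/2.
Divide row 1 by 5/2; eliminate column x3 from the other rows.
Second iteration: most negative z-row entry is -19/5 in column x2, so x2 enters.
Ratio test on column x2 — row 1: 6/(2/5) = 15; row 2: entry -1/5 ≤ 0; row 3: entry -8/5 ≤ 0. Minimum is 15 at row 1 (x3 leaves); pivot element 2/5.
Divide row 1 by 2/5; eliminate column x2 from the other rows.
After both pivots, the entry at constraint row 3, column w1 is 0.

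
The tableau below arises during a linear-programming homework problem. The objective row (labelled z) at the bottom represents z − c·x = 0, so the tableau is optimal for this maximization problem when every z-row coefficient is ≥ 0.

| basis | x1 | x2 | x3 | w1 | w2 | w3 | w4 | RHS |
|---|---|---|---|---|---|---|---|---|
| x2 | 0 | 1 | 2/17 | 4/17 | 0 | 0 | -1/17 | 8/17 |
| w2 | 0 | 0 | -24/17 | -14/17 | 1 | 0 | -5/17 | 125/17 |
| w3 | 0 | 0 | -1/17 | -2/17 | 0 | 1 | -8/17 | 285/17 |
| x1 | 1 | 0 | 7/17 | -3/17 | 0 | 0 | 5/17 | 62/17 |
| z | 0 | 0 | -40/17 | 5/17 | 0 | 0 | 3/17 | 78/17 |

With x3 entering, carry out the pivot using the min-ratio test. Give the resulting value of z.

14

Ratio test on column x3 — row 1: (8/17)/(2/17) = 4; row 2: entry -24/17 ≤ 0; row 3: entry -1/17 ≤ 0; row 4: (62/17)/(7/17) = 62/7. Minimum is 4 at row 1 (x2 leaves); pivot element 2/17.
Pivot on row 1; the z-row RHS becomes 78/17 − (-40/17)·4 = 14.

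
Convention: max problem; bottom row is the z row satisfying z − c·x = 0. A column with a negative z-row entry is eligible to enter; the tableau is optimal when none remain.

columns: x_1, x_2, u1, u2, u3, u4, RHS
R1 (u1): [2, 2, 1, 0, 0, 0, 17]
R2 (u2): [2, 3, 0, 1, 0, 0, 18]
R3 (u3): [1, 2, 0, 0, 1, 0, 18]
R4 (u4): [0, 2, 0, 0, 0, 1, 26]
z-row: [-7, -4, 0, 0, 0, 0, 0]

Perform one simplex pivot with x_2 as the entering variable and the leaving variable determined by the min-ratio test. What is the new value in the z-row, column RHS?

Ratio test on column x_2 — row 1: 17/2 = 17/2; row 2: 18/3 = 6; row 3: 18/2 = 9; row 4: 26/2 = 13. Minimum is 6 at row 2 (u2 leaves); pivot element 3.
Divide row 2 by 3; eliminate column x_2 from the other rows.
z-row update in column RHS: 0 − (-4)·6 = 24.

24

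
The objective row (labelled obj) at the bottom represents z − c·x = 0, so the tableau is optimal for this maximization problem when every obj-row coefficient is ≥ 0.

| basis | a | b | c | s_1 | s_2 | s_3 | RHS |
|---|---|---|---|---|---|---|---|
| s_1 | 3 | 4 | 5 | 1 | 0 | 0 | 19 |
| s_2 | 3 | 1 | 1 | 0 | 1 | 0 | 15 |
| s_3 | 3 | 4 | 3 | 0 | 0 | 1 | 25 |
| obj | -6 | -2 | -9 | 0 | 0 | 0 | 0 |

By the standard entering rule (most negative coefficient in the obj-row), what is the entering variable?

c

Negative obj-row entries: a: -6, b: -2, c: -9.
The most negative is -9 in column c, so c enters.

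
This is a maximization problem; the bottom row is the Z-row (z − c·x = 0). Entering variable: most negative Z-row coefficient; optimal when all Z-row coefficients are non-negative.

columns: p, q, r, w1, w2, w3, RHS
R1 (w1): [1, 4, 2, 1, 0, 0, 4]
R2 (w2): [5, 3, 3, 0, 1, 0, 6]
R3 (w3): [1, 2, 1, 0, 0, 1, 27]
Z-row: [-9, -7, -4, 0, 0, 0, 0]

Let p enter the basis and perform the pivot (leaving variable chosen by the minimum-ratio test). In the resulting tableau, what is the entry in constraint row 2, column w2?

Ratio test on column p — row 1: 4/1 = 4; row 2: 6/5 = 6/5; row 3: 27/1 = 27. Minimum is 6/5 at row 2 (w2 leaves); pivot element 5.
Divide row 2 by 5; eliminate column p from the other rows.
In the new row 2, the w2 entry is the old entry divided by the pivot: 1/5 = 1/5.

1/5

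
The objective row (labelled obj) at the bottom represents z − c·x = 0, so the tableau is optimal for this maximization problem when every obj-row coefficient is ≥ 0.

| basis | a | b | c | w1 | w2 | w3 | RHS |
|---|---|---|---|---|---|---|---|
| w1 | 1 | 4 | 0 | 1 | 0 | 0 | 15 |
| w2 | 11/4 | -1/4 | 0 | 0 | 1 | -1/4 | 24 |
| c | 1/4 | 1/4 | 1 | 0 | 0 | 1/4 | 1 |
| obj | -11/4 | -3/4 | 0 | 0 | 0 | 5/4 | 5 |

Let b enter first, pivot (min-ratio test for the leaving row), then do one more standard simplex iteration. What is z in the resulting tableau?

Ratio test on column b — row 1: 15/4 = 15/4; row 2: entry -1/4 ≤ 0; row 3: 1/(1/4) = 4. Minimum is 15/4 at row 1 (w1 leaves); pivot element 4.
Pivot on row 1; the obj-row RHS becomes 5 − (-3/4)·(15/4) = 125/16.
Next entering variable (most negative obj-row entry -41/16): a.
Ratio test on column a — row 1: (15/4)/(1/4) = 15; row 2: (399/16)/(45/16) = 133/15; row 3: (1/16)/(3/16) = 1/3. Minimum is 1/3 at row 3 (c leaves); pivot element 3/16.
After the second pivot the obj-row RHS is 125/16 − (-41/16)·(1/3) = 26/3.

26/3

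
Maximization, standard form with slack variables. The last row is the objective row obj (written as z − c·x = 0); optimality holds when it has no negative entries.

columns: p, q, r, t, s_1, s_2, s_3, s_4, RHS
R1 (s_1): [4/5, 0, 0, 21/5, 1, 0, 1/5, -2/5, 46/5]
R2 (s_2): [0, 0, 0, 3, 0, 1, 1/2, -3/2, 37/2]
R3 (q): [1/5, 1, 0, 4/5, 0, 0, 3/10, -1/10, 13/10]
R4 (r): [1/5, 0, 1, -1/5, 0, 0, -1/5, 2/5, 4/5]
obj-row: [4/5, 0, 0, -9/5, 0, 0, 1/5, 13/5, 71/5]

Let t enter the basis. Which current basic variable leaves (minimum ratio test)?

Column t entries and ratios — s_1: (46/5)/(21/5) = 46/21; s_2: (37/2)/3 = 37/6; q: (13/10)/(4/5) = 13/8; r: -1/5 ≤ 0, skip.
Smallest ratio is 13/8 in the row of q, so q leaves.

q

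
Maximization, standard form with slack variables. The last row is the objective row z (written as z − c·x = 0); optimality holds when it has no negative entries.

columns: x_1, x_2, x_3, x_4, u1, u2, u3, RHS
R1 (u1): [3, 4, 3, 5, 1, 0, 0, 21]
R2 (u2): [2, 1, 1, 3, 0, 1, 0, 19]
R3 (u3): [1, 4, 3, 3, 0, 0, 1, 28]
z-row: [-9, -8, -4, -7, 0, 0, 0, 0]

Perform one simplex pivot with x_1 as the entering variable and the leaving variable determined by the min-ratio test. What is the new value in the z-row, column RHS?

63

Ratio test on column x_1 — row 1: 21/3 = 7; row 2: 19/2 = 19/2; row 3: 28/1 = 28. Minimum is 7 at row 1 (u1 leaves); pivot element 3.
Divide row 1 by 3; eliminate column x_1 from the other rows.
z-row update in column RHS: 0 − (-9)·7 = 63.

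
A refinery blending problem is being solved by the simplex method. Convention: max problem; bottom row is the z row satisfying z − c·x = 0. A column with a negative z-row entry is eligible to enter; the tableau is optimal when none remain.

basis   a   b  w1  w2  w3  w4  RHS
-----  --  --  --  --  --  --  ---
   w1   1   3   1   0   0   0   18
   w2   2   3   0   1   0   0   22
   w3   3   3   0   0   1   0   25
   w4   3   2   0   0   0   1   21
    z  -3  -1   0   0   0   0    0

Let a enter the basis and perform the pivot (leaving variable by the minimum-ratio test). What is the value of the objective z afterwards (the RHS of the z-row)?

21

Ratio test on column a — row 1: 18/1 = 18; row 2: 22/2 = 11; row 3: 25/3 = 25/3; row 4: 21/3 = 7. Minimum is 7 at row 4 (w4 leaves); pivot element 3.
Pivot on row 4; the z-row RHS becomes 0 − (-3)·7 = 21.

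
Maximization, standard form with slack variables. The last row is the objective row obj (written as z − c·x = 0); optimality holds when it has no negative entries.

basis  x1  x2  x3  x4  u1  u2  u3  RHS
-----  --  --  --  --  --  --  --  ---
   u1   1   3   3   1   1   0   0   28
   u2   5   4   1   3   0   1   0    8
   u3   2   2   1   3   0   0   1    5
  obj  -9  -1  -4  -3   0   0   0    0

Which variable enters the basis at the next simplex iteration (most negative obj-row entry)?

x1

Negative obj-row entries: x1: -9, x2: -1, x3: -4, x4: -3.
The most negative is -9 in column x1, so x1 enters.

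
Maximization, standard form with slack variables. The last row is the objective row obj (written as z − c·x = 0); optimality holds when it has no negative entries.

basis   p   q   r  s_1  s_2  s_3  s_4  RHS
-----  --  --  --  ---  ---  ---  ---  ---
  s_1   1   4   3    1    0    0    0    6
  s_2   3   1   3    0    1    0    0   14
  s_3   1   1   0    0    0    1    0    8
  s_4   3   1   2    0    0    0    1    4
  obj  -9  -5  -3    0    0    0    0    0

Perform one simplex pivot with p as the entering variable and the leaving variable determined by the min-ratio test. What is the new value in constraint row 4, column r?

Ratio test on column p — row 1: 6/1 = 6; row 2: 14/3 = 14/3; row 3: 8/1 = 8; row 4: 4/3 = 4/3. Minimum is 4/3 at row 4 (s_4 leaves); pivot element 3.
Divide row 4 by 3; eliminate column p from the other rows.
In the new row 4, the r entry is the old entry divided by the pivot: 2/3 = 2/3.

2/3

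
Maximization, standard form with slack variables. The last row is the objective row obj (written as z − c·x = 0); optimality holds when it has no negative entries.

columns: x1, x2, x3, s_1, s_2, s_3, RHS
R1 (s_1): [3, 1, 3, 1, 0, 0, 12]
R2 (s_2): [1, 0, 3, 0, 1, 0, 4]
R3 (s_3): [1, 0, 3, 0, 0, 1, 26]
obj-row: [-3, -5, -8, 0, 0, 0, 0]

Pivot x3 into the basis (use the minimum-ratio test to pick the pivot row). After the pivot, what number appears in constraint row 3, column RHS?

Ratio test on column x3 — row 1: 12/3 = 4; row 2: 4/3 = 4/3; row 3: 26/3 = 26/3. Minimum is 4/3 at row 2 (s_2 leaves); pivot element 3.
Divide row 2 by 3; eliminate column x3 from the other rows.
Row 3 update in column RHS: 26 − 3·(4/3) = 22.

22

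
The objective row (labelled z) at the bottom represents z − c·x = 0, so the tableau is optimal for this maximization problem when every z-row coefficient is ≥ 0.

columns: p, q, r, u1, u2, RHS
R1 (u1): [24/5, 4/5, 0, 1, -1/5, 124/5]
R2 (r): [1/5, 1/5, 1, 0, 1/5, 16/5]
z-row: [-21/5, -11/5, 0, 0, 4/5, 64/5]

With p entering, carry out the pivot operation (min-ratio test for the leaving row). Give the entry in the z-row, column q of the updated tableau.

-3/2

Ratio test on column p — row 1: (124/5)/(24/5) = 31/6; row 2: (16/5)/(1/5) = 16. Minimum is 31/6 at row 1 (u1 leaves); pivot element 24/5.
Divide row 1 by 24/5; eliminate column p from the other rows.
z-row update in column q: -11/5 − (-21/5)·(1/6) = -3/2.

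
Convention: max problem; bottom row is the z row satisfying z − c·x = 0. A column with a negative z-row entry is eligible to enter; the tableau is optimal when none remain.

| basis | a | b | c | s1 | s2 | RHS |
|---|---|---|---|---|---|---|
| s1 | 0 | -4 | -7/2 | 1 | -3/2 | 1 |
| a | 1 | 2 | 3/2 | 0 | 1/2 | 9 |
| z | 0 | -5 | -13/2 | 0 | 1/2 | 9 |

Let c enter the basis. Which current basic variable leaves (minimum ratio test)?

a

Column c entries and ratios — s1: -7/2 ≤ 0, skip; a: 9/(3/2) = 6.
Smallest ratio is 6 in the row of a, so a leaves.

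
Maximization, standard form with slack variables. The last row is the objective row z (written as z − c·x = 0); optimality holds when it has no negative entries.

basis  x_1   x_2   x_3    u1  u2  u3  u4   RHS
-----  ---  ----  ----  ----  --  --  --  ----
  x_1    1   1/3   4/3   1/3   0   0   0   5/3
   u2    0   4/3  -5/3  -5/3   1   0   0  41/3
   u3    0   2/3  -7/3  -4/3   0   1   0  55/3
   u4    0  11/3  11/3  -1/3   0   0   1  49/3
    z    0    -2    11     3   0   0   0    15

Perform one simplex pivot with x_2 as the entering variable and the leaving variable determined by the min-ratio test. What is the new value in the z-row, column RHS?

263/11

Ratio test on column x_2 — row 1: (5/3)/(1/3) = 5; row 2: (41/3)/(4/3) = 41/4; row 3: (55/3)/(2/3) = 55/2; row 4: (49/3)/(11/3) = 49/11. Minimum is 49/11 at row 4 (u4 leaves); pivot element 11/3.
Divide row 4 by 11/3; eliminate column x_2 from the other rows.
z-row update in column RHS: 15 − (-2)·(49/11) = 263/11.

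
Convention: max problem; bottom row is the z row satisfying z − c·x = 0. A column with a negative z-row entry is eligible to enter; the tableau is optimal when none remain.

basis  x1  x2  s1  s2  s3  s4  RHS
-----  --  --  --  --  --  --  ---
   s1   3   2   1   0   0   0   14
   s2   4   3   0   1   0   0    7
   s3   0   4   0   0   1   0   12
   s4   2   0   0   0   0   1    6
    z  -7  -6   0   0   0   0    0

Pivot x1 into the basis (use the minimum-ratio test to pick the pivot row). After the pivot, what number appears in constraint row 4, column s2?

-1/2

Ratio test on column x1 — row 1: 14/3 = 14/3; row 2: 7/4 = 7/4; row 3: entry 0 ≤ 0; row 4: 6/2 = 3. Minimum is 7/4 at row 2 (s2 leaves); pivot element 4.
Divide row 2 by 4; eliminate column x1 from the other rows.
Row 4 update in column s2: 0 − 2·(1/4) = -1/2.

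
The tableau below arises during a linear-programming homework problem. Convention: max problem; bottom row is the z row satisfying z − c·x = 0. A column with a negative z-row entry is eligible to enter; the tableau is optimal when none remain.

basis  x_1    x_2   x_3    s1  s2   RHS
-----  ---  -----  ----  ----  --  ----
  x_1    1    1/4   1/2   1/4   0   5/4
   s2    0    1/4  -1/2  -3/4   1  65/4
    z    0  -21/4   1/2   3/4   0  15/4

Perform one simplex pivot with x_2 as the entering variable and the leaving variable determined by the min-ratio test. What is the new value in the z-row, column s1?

Ratio test on column x_2 — row 1: (5/4)/(1/4) = 5; row 2: (65/4)/(1/4) = 65. Minimum is 5 at row 1 (x_1 leaves); pivot element 1/4.
Divide row 1 by 1/4; eliminate column x_2 from the other rows.
z-row update in column s1: 3/4 − (-21/4)·1 = 6.

6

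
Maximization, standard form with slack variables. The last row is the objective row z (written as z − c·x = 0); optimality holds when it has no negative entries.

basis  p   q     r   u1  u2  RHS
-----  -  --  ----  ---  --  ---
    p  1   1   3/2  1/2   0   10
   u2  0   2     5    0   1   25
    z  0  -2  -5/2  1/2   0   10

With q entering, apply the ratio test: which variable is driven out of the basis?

p

Column q entries and ratios — p: 10/1 = 10; u2: 25/2 = 25/2.
Smallest ratio is 10 in the row of p, so p leaves.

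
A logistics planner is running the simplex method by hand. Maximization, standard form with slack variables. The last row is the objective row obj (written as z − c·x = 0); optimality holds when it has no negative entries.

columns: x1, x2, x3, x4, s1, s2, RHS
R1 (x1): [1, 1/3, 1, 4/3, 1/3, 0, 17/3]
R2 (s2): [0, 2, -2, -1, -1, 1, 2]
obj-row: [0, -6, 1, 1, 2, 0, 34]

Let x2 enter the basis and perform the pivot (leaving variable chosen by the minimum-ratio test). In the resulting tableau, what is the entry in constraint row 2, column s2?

1/2

Ratio test on column x2 — row 1: (17/3)/(1/3) = 17; row 2: 2/2 = 1. Minimum is 1 at row 2 (s2 leaves); pivot element 2.
Divide row 2 by 2; eliminate column x2 from the other rows.
In the new row 2, the s2 entry is the old entry divided by the pivot: 1/2 = 1/2.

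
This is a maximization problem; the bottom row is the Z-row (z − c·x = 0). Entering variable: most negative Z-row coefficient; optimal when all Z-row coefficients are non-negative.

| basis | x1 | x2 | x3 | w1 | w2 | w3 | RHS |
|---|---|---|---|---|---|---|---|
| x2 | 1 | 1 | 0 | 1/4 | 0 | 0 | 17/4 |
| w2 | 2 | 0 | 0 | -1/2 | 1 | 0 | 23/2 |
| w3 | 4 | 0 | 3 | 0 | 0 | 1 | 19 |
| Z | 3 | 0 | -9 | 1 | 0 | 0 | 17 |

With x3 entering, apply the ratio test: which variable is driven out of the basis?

Column x3 entries and ratios — x2: 0 ≤ 0, skip; w2: 0 ≤ 0, skip; w3: 19/3 = 19/3.
Smallest ratio is 19/3 in the row of w3, so w3 leaves.

w3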